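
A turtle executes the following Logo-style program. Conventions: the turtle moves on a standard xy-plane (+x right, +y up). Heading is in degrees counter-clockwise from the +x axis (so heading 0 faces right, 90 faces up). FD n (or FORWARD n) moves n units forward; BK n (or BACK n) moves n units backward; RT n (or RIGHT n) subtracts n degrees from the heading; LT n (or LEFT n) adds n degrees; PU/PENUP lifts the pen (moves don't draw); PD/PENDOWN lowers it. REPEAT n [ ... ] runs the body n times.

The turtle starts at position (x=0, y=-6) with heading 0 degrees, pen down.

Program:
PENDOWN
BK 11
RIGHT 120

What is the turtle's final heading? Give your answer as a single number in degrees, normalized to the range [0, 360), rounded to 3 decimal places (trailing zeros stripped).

Answer: 240

Derivation:
Executing turtle program step by step:
Start: pos=(0,-6), heading=0, pen down
PD: pen down
BK 11: (0,-6) -> (-11,-6) [heading=0, draw]
RT 120: heading 0 -> 240
Final: pos=(-11,-6), heading=240, 1 segment(s) drawn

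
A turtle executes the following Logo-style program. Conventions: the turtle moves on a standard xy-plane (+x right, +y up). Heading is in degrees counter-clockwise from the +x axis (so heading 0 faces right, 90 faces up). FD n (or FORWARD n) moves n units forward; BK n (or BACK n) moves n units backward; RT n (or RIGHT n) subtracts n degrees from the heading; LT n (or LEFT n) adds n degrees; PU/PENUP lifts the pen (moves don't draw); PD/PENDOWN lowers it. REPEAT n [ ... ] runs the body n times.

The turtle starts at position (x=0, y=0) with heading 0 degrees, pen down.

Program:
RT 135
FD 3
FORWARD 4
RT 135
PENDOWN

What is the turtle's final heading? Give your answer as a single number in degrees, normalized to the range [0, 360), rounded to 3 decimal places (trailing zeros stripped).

Answer: 90

Derivation:
Executing turtle program step by step:
Start: pos=(0,0), heading=0, pen down
RT 135: heading 0 -> 225
FD 3: (0,0) -> (-2.121,-2.121) [heading=225, draw]
FD 4: (-2.121,-2.121) -> (-4.95,-4.95) [heading=225, draw]
RT 135: heading 225 -> 90
PD: pen down
Final: pos=(-4.95,-4.95), heading=90, 2 segment(s) drawn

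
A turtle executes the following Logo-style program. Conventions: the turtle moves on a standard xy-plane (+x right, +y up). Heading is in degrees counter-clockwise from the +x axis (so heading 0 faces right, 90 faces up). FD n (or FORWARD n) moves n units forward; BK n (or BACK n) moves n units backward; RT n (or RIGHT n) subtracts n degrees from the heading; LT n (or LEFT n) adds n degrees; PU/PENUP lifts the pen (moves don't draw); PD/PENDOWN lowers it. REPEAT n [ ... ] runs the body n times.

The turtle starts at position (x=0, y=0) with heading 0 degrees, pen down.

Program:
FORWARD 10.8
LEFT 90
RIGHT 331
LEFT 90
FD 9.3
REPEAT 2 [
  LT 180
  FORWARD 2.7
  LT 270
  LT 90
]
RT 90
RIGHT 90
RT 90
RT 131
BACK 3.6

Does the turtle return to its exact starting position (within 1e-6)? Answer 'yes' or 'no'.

Executing turtle program step by step:
Start: pos=(0,0), heading=0, pen down
FD 10.8: (0,0) -> (10.8,0) [heading=0, draw]
LT 90: heading 0 -> 90
RT 331: heading 90 -> 119
LT 90: heading 119 -> 209
FD 9.3: (10.8,0) -> (2.666,-4.509) [heading=209, draw]
REPEAT 2 [
  -- iteration 1/2 --
  LT 180: heading 209 -> 29
  FD 2.7: (2.666,-4.509) -> (5.028,-3.2) [heading=29, draw]
  LT 270: heading 29 -> 299
  LT 90: heading 299 -> 29
  -- iteration 2/2 --
  LT 180: heading 29 -> 209
  FD 2.7: (5.028,-3.2) -> (2.666,-4.509) [heading=209, draw]
  LT 270: heading 209 -> 119
  LT 90: heading 119 -> 209
]
RT 90: heading 209 -> 119
RT 90: heading 119 -> 29
RT 90: heading 29 -> 299
RT 131: heading 299 -> 168
BK 3.6: (2.666,-4.509) -> (6.187,-5.257) [heading=168, draw]
Final: pos=(6.187,-5.257), heading=168, 5 segment(s) drawn

Start position: (0, 0)
Final position: (6.187, -5.257)
Distance = 8.119; >= 1e-6 -> NOT closed

Answer: no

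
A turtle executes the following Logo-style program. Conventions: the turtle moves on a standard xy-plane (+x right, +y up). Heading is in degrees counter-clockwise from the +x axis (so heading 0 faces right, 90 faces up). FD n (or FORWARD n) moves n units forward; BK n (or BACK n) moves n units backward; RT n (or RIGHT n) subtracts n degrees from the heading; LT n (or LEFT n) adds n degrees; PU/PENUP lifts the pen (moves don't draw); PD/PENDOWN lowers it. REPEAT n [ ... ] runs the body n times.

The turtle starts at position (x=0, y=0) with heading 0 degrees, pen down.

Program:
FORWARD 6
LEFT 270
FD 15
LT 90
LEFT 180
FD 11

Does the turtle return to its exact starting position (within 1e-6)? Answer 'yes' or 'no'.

Executing turtle program step by step:
Start: pos=(0,0), heading=0, pen down
FD 6: (0,0) -> (6,0) [heading=0, draw]
LT 270: heading 0 -> 270
FD 15: (6,0) -> (6,-15) [heading=270, draw]
LT 90: heading 270 -> 0
LT 180: heading 0 -> 180
FD 11: (6,-15) -> (-5,-15) [heading=180, draw]
Final: pos=(-5,-15), heading=180, 3 segment(s) drawn

Start position: (0, 0)
Final position: (-5, -15)
Distance = 15.811; >= 1e-6 -> NOT closed

Answer: no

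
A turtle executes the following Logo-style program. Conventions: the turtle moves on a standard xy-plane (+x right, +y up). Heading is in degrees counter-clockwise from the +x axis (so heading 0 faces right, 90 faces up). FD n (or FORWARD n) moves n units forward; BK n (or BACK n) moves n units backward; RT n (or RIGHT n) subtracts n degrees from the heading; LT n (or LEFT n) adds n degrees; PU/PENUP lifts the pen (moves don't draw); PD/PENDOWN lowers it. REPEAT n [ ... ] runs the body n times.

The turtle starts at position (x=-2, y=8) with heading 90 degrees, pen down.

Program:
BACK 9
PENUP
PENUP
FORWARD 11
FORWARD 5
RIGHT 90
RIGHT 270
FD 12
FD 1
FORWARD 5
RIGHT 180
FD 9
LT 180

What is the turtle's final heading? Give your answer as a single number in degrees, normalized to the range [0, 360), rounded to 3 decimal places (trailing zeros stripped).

Answer: 90

Derivation:
Executing turtle program step by step:
Start: pos=(-2,8), heading=90, pen down
BK 9: (-2,8) -> (-2,-1) [heading=90, draw]
PU: pen up
PU: pen up
FD 11: (-2,-1) -> (-2,10) [heading=90, move]
FD 5: (-2,10) -> (-2,15) [heading=90, move]
RT 90: heading 90 -> 0
RT 270: heading 0 -> 90
FD 12: (-2,15) -> (-2,27) [heading=90, move]
FD 1: (-2,27) -> (-2,28) [heading=90, move]
FD 5: (-2,28) -> (-2,33) [heading=90, move]
RT 180: heading 90 -> 270
FD 9: (-2,33) -> (-2,24) [heading=270, move]
LT 180: heading 270 -> 90
Final: pos=(-2,24), heading=90, 1 segment(s) drawn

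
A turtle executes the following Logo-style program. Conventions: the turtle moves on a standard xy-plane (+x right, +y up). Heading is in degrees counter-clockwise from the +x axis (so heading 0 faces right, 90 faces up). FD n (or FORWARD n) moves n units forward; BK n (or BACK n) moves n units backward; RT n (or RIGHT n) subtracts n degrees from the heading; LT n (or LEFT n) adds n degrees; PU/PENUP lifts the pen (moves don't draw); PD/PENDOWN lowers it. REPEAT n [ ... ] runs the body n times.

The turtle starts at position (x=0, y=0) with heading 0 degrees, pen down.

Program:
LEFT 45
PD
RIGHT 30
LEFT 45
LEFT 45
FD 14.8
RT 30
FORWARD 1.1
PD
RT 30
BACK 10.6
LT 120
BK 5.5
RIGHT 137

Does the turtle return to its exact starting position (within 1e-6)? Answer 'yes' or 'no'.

Answer: no

Derivation:
Executing turtle program step by step:
Start: pos=(0,0), heading=0, pen down
LT 45: heading 0 -> 45
PD: pen down
RT 30: heading 45 -> 15
LT 45: heading 15 -> 60
LT 45: heading 60 -> 105
FD 14.8: (0,0) -> (-3.831,14.296) [heading=105, draw]
RT 30: heading 105 -> 75
FD 1.1: (-3.831,14.296) -> (-3.546,15.358) [heading=75, draw]
PD: pen down
RT 30: heading 75 -> 45
BK 10.6: (-3.546,15.358) -> (-11.041,7.863) [heading=45, draw]
LT 120: heading 45 -> 165
BK 5.5: (-11.041,7.863) -> (-5.729,6.439) [heading=165, draw]
RT 137: heading 165 -> 28
Final: pos=(-5.729,6.439), heading=28, 4 segment(s) drawn

Start position: (0, 0)
Final position: (-5.729, 6.439)
Distance = 8.619; >= 1e-6 -> NOT closed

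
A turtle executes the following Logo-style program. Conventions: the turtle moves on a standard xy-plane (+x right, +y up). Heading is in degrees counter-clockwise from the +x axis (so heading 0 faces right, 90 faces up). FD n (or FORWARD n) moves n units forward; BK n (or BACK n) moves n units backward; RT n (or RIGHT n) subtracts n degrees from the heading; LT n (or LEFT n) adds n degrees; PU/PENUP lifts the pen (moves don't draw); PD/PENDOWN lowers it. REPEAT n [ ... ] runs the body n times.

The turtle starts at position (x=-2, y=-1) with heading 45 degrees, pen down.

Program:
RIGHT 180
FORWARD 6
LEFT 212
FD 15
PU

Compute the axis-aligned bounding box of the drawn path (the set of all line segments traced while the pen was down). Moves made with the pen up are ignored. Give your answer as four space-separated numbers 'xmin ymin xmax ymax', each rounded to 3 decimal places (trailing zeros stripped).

Answer: -6.243 -5.243 -2 9.373

Derivation:
Executing turtle program step by step:
Start: pos=(-2,-1), heading=45, pen down
RT 180: heading 45 -> 225
FD 6: (-2,-1) -> (-6.243,-5.243) [heading=225, draw]
LT 212: heading 225 -> 77
FD 15: (-6.243,-5.243) -> (-2.868,9.373) [heading=77, draw]
PU: pen up
Final: pos=(-2.868,9.373), heading=77, 2 segment(s) drawn

Segment endpoints: x in {-6.243, -2.868, -2}, y in {-5.243, -1, 9.373}
xmin=-6.243, ymin=-5.243, xmax=-2, ymax=9.373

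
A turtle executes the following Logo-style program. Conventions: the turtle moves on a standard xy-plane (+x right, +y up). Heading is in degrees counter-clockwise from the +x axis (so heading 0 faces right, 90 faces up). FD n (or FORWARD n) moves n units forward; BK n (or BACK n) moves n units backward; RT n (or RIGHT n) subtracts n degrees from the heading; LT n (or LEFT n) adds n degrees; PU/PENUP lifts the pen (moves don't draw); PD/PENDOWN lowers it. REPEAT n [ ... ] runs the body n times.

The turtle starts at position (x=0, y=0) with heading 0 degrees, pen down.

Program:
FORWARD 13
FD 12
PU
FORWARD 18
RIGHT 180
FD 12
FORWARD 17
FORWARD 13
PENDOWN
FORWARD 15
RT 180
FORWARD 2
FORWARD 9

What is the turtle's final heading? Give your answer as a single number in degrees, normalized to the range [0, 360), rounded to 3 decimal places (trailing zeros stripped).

Answer: 0

Derivation:
Executing turtle program step by step:
Start: pos=(0,0), heading=0, pen down
FD 13: (0,0) -> (13,0) [heading=0, draw]
FD 12: (13,0) -> (25,0) [heading=0, draw]
PU: pen up
FD 18: (25,0) -> (43,0) [heading=0, move]
RT 180: heading 0 -> 180
FD 12: (43,0) -> (31,0) [heading=180, move]
FD 17: (31,0) -> (14,0) [heading=180, move]
FD 13: (14,0) -> (1,0) [heading=180, move]
PD: pen down
FD 15: (1,0) -> (-14,0) [heading=180, draw]
RT 180: heading 180 -> 0
FD 2: (-14,0) -> (-12,0) [heading=0, draw]
FD 9: (-12,0) -> (-3,0) [heading=0, draw]
Final: pos=(-3,0), heading=0, 5 segment(s) drawn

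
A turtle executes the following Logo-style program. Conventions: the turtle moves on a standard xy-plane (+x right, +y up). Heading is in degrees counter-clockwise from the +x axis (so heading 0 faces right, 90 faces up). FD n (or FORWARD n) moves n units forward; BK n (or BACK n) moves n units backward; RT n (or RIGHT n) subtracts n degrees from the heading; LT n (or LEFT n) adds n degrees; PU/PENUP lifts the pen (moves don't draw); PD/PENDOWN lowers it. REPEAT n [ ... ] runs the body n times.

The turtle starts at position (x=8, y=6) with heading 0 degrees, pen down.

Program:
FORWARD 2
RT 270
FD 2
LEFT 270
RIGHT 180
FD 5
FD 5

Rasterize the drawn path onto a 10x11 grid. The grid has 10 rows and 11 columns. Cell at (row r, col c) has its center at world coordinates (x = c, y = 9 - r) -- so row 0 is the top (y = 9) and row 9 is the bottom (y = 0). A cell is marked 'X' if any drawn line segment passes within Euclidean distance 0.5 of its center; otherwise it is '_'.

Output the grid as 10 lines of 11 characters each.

Answer: ___________
XXXXXXXXXXX
__________X
________XXX
___________
___________
___________
___________
___________
___________

Derivation:
Segment 0: (8,6) -> (10,6)
Segment 1: (10,6) -> (10,8)
Segment 2: (10,8) -> (5,8)
Segment 3: (5,8) -> (0,8)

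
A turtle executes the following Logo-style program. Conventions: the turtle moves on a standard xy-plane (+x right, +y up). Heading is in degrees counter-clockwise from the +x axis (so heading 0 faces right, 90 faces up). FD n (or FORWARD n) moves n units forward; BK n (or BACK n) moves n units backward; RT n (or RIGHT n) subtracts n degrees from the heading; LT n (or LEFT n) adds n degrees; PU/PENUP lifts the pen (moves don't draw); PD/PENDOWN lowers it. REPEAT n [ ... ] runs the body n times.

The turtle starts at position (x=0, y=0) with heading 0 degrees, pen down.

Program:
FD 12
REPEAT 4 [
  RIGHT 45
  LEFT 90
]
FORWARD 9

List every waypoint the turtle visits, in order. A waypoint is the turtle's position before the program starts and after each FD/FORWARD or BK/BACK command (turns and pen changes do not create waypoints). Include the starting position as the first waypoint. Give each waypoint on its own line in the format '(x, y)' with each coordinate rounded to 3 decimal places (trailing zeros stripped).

Answer: (0, 0)
(12, 0)
(3, 0)

Derivation:
Executing turtle program step by step:
Start: pos=(0,0), heading=0, pen down
FD 12: (0,0) -> (12,0) [heading=0, draw]
REPEAT 4 [
  -- iteration 1/4 --
  RT 45: heading 0 -> 315
  LT 90: heading 315 -> 45
  -- iteration 2/4 --
  RT 45: heading 45 -> 0
  LT 90: heading 0 -> 90
  -- iteration 3/4 --
  RT 45: heading 90 -> 45
  LT 90: heading 45 -> 135
  -- iteration 4/4 --
  RT 45: heading 135 -> 90
  LT 90: heading 90 -> 180
]
FD 9: (12,0) -> (3,0) [heading=180, draw]
Final: pos=(3,0), heading=180, 2 segment(s) drawn
Waypoints (3 total):
(0, 0)
(12, 0)
(3, 0)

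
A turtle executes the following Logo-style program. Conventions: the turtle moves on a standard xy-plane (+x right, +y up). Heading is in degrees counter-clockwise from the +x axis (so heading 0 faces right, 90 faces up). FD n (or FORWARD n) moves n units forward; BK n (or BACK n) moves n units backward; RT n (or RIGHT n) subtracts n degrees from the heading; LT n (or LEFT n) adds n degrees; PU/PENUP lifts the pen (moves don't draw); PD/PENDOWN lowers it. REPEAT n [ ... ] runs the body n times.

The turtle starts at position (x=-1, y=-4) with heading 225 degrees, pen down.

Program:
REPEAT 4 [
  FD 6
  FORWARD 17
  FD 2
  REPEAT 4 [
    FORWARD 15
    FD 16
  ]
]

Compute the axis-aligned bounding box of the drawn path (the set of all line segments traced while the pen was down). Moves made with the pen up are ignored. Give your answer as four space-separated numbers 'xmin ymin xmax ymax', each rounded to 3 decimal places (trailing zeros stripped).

Answer: -422.436 -425.436 -1 -4

Derivation:
Executing turtle program step by step:
Start: pos=(-1,-4), heading=225, pen down
REPEAT 4 [
  -- iteration 1/4 --
  FD 6: (-1,-4) -> (-5.243,-8.243) [heading=225, draw]
  FD 17: (-5.243,-8.243) -> (-17.263,-20.263) [heading=225, draw]
  FD 2: (-17.263,-20.263) -> (-18.678,-21.678) [heading=225, draw]
  REPEAT 4 [
    -- iteration 1/4 --
    FD 15: (-18.678,-21.678) -> (-29.284,-32.284) [heading=225, draw]
    FD 16: (-29.284,-32.284) -> (-40.598,-43.598) [heading=225, draw]
    -- iteration 2/4 --
    FD 15: (-40.598,-43.598) -> (-51.205,-54.205) [heading=225, draw]
    FD 16: (-51.205,-54.205) -> (-62.518,-65.518) [heading=225, draw]
    -- iteration 3/4 --
    FD 15: (-62.518,-65.518) -> (-73.125,-76.125) [heading=225, draw]
    FD 16: (-73.125,-76.125) -> (-84.439,-87.439) [heading=225, draw]
    -- iteration 4/4 --
    FD 15: (-84.439,-87.439) -> (-95.045,-98.045) [heading=225, draw]
    FD 16: (-95.045,-98.045) -> (-106.359,-109.359) [heading=225, draw]
  ]
  -- iteration 2/4 --
  FD 6: (-106.359,-109.359) -> (-110.602,-113.602) [heading=225, draw]
  FD 17: (-110.602,-113.602) -> (-122.622,-125.622) [heading=225, draw]
  FD 2: (-122.622,-125.622) -> (-124.037,-127.037) [heading=225, draw]
  REPEAT 4 [
    -- iteration 1/4 --
    FD 15: (-124.037,-127.037) -> (-134.643,-137.643) [heading=225, draw]
    FD 16: (-134.643,-137.643) -> (-145.957,-148.957) [heading=225, draw]
    -- iteration 2/4 --
    FD 15: (-145.957,-148.957) -> (-156.563,-159.563) [heading=225, draw]
    FD 16: (-156.563,-159.563) -> (-167.877,-170.877) [heading=225, draw]
    -- iteration 3/4 --
    FD 15: (-167.877,-170.877) -> (-178.484,-181.484) [heading=225, draw]
    FD 16: (-178.484,-181.484) -> (-189.798,-192.798) [heading=225, draw]
    -- iteration 4/4 --
    FD 15: (-189.798,-192.798) -> (-200.404,-203.404) [heading=225, draw]
    FD 16: (-200.404,-203.404) -> (-211.718,-214.718) [heading=225, draw]
  ]
  -- iteration 3/4 --
  FD 6: (-211.718,-214.718) -> (-215.96,-218.96) [heading=225, draw]
  FD 17: (-215.96,-218.96) -> (-227.981,-230.981) [heading=225, draw]
  FD 2: (-227.981,-230.981) -> (-229.395,-232.395) [heading=225, draw]
  REPEAT 4 [
    -- iteration 1/4 --
    FD 15: (-229.395,-232.395) -> (-240.002,-243.002) [heading=225, draw]
    FD 16: (-240.002,-243.002) -> (-251.316,-254.316) [heading=225, draw]
    -- iteration 2/4 --
    FD 15: (-251.316,-254.316) -> (-261.922,-264.922) [heading=225, draw]
    FD 16: (-261.922,-264.922) -> (-273.236,-276.236) [heading=225, draw]
    -- iteration 3/4 --
    FD 15: (-273.236,-276.236) -> (-283.843,-286.843) [heading=225, draw]
    FD 16: (-283.843,-286.843) -> (-295.156,-298.156) [heading=225, draw]
    -- iteration 4/4 --
    FD 15: (-295.156,-298.156) -> (-305.763,-308.763) [heading=225, draw]
    FD 16: (-305.763,-308.763) -> (-317.077,-320.077) [heading=225, draw]
  ]
  -- iteration 4/4 --
  FD 6: (-317.077,-320.077) -> (-321.319,-324.319) [heading=225, draw]
  FD 17: (-321.319,-324.319) -> (-333.34,-336.34) [heading=225, draw]
  FD 2: (-333.34,-336.34) -> (-334.754,-337.754) [heading=225, draw]
  REPEAT 4 [
    -- iteration 1/4 --
    FD 15: (-334.754,-337.754) -> (-345.361,-348.361) [heading=225, draw]
    FD 16: (-345.361,-348.361) -> (-356.675,-359.675) [heading=225, draw]
    -- iteration 2/4 --
    FD 15: (-356.675,-359.675) -> (-367.281,-370.281) [heading=225, draw]
    FD 16: (-367.281,-370.281) -> (-378.595,-381.595) [heading=225, draw]
    -- iteration 3/4 --
    FD 15: (-378.595,-381.595) -> (-389.202,-392.202) [heading=225, draw]
    FD 16: (-389.202,-392.202) -> (-400.515,-403.515) [heading=225, draw]
    -- iteration 4/4 --
    FD 15: (-400.515,-403.515) -> (-411.122,-414.122) [heading=225, draw]
    FD 16: (-411.122,-414.122) -> (-422.436,-425.436) [heading=225, draw]
  ]
]
Final: pos=(-422.436,-425.436), heading=225, 44 segment(s) drawn

Segment endpoints: x in {-422.436, -411.122, -400.515, -389.202, -378.595, -367.281, -356.675, -345.361, -334.754, -333.34, -321.319, -317.077, -305.763, -295.156, -283.843, -273.236, -261.922, -251.316, -240.002, -229.395, -227.981, -215.96, -211.718, -200.404, -189.798, -178.484, -167.877, -156.563, -145.957, -134.643, -124.037, -122.622, -110.602, -106.359, -95.045, -84.439, -73.125, -62.518, -51.205, -40.598, -29.284, -18.678, -17.263, -5.243, -1}, y in {-425.436, -414.122, -403.515, -392.202, -381.595, -370.281, -359.675, -348.361, -337.754, -336.34, -324.319, -320.077, -308.763, -298.156, -286.843, -276.236, -264.922, -254.316, -243.002, -232.395, -230.981, -218.96, -214.718, -203.404, -192.798, -181.484, -170.877, -159.563, -148.957, -137.643, -127.037, -125.622, -113.602, -109.359, -98.045, -87.439, -76.125, -65.518, -54.205, -43.598, -32.284, -21.678, -20.263, -8.243, -4}
xmin=-422.436, ymin=-425.436, xmax=-1, ymax=-4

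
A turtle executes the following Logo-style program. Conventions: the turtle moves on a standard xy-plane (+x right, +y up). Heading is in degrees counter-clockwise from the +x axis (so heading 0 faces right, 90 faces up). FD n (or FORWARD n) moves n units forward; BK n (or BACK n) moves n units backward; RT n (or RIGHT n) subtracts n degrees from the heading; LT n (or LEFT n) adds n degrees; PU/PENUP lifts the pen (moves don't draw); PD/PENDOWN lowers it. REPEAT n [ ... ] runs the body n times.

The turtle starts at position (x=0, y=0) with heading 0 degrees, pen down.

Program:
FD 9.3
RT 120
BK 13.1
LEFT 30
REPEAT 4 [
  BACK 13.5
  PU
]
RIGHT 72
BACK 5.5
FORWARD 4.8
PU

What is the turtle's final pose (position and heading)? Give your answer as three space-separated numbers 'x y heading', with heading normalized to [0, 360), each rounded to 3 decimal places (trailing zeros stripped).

Answer: 16.516 65.561 198

Derivation:
Executing turtle program step by step:
Start: pos=(0,0), heading=0, pen down
FD 9.3: (0,0) -> (9.3,0) [heading=0, draw]
RT 120: heading 0 -> 240
BK 13.1: (9.3,0) -> (15.85,11.345) [heading=240, draw]
LT 30: heading 240 -> 270
REPEAT 4 [
  -- iteration 1/4 --
  BK 13.5: (15.85,11.345) -> (15.85,24.845) [heading=270, draw]
  PU: pen up
  -- iteration 2/4 --
  BK 13.5: (15.85,24.845) -> (15.85,38.345) [heading=270, move]
  PU: pen up
  -- iteration 3/4 --
  BK 13.5: (15.85,38.345) -> (15.85,51.845) [heading=270, move]
  PU: pen up
  -- iteration 4/4 --
  BK 13.5: (15.85,51.845) -> (15.85,65.345) [heading=270, move]
  PU: pen up
]
RT 72: heading 270 -> 198
BK 5.5: (15.85,65.345) -> (21.081,67.045) [heading=198, move]
FD 4.8: (21.081,67.045) -> (16.516,65.561) [heading=198, move]
PU: pen up
Final: pos=(16.516,65.561), heading=198, 3 segment(s) drawn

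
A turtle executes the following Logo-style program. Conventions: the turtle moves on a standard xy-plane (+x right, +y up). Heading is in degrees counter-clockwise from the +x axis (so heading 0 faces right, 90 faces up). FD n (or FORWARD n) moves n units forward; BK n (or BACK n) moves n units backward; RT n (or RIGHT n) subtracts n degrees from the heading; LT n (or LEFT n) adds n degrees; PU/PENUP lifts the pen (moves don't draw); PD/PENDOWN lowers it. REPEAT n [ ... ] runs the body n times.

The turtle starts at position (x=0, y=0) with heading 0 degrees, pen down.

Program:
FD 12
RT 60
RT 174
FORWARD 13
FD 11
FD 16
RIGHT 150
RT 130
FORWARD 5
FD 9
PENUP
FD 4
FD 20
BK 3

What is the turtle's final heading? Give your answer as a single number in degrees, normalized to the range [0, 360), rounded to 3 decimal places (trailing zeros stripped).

Executing turtle program step by step:
Start: pos=(0,0), heading=0, pen down
FD 12: (0,0) -> (12,0) [heading=0, draw]
RT 60: heading 0 -> 300
RT 174: heading 300 -> 126
FD 13: (12,0) -> (4.359,10.517) [heading=126, draw]
FD 11: (4.359,10.517) -> (-2.107,19.416) [heading=126, draw]
FD 16: (-2.107,19.416) -> (-11.511,32.361) [heading=126, draw]
RT 150: heading 126 -> 336
RT 130: heading 336 -> 206
FD 5: (-11.511,32.361) -> (-16.005,30.169) [heading=206, draw]
FD 9: (-16.005,30.169) -> (-24.095,26.223) [heading=206, draw]
PU: pen up
FD 4: (-24.095,26.223) -> (-27.69,24.47) [heading=206, move]
FD 20: (-27.69,24.47) -> (-45.666,15.703) [heading=206, move]
BK 3: (-45.666,15.703) -> (-42.969,17.018) [heading=206, move]
Final: pos=(-42.969,17.018), heading=206, 6 segment(s) drawn

Answer: 206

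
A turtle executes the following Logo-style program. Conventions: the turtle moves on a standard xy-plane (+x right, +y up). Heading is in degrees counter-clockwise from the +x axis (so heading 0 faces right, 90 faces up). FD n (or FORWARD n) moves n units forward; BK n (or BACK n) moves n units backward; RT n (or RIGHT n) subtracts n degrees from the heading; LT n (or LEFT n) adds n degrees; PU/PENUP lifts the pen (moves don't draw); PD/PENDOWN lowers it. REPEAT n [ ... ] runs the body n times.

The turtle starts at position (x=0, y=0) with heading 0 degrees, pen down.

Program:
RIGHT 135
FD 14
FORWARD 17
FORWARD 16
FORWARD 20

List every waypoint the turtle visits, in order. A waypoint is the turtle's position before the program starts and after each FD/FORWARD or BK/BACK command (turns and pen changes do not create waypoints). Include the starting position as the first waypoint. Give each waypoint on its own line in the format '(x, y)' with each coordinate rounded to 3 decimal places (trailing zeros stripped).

Executing turtle program step by step:
Start: pos=(0,0), heading=0, pen down
RT 135: heading 0 -> 225
FD 14: (0,0) -> (-9.899,-9.899) [heading=225, draw]
FD 17: (-9.899,-9.899) -> (-21.92,-21.92) [heading=225, draw]
FD 16: (-21.92,-21.92) -> (-33.234,-33.234) [heading=225, draw]
FD 20: (-33.234,-33.234) -> (-47.376,-47.376) [heading=225, draw]
Final: pos=(-47.376,-47.376), heading=225, 4 segment(s) drawn
Waypoints (5 total):
(0, 0)
(-9.899, -9.899)
(-21.92, -21.92)
(-33.234, -33.234)
(-47.376, -47.376)

Answer: (0, 0)
(-9.899, -9.899)
(-21.92, -21.92)
(-33.234, -33.234)
(-47.376, -47.376)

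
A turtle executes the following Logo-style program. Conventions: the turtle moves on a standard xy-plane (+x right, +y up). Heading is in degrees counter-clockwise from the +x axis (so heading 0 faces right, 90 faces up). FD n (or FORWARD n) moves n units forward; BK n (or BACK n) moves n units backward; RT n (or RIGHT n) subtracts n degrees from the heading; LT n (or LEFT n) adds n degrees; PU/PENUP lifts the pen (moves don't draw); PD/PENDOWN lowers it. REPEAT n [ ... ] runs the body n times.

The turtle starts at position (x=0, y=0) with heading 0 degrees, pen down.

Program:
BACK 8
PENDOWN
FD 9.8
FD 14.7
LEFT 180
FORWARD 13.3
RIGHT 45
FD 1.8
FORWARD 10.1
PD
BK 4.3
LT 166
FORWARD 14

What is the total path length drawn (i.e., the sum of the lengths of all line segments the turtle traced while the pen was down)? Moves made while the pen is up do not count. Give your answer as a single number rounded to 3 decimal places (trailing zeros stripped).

Executing turtle program step by step:
Start: pos=(0,0), heading=0, pen down
BK 8: (0,0) -> (-8,0) [heading=0, draw]
PD: pen down
FD 9.8: (-8,0) -> (1.8,0) [heading=0, draw]
FD 14.7: (1.8,0) -> (16.5,0) [heading=0, draw]
LT 180: heading 0 -> 180
FD 13.3: (16.5,0) -> (3.2,0) [heading=180, draw]
RT 45: heading 180 -> 135
FD 1.8: (3.2,0) -> (1.927,1.273) [heading=135, draw]
FD 10.1: (1.927,1.273) -> (-5.215,8.415) [heading=135, draw]
PD: pen down
BK 4.3: (-5.215,8.415) -> (-2.174,5.374) [heading=135, draw]
LT 166: heading 135 -> 301
FD 14: (-2.174,5.374) -> (5.037,-6.626) [heading=301, draw]
Final: pos=(5.037,-6.626), heading=301, 8 segment(s) drawn

Segment lengths:
  seg 1: (0,0) -> (-8,0), length = 8
  seg 2: (-8,0) -> (1.8,0), length = 9.8
  seg 3: (1.8,0) -> (16.5,0), length = 14.7
  seg 4: (16.5,0) -> (3.2,0), length = 13.3
  seg 5: (3.2,0) -> (1.927,1.273), length = 1.8
  seg 6: (1.927,1.273) -> (-5.215,8.415), length = 10.1
  seg 7: (-5.215,8.415) -> (-2.174,5.374), length = 4.3
  seg 8: (-2.174,5.374) -> (5.037,-6.626), length = 14
Total = 76

Answer: 76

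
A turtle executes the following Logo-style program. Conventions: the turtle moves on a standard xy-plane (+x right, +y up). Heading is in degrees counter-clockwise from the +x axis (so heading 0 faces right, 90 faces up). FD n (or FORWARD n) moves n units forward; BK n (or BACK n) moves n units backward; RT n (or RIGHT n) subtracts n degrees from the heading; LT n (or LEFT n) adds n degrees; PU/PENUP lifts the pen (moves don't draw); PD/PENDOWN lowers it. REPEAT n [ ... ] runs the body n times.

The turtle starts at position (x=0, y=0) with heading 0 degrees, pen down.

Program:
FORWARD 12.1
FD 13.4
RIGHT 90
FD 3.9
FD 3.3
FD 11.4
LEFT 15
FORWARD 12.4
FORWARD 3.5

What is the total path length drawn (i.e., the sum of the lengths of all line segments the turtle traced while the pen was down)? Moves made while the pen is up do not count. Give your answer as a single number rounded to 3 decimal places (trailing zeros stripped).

Executing turtle program step by step:
Start: pos=(0,0), heading=0, pen down
FD 12.1: (0,0) -> (12.1,0) [heading=0, draw]
FD 13.4: (12.1,0) -> (25.5,0) [heading=0, draw]
RT 90: heading 0 -> 270
FD 3.9: (25.5,0) -> (25.5,-3.9) [heading=270, draw]
FD 3.3: (25.5,-3.9) -> (25.5,-7.2) [heading=270, draw]
FD 11.4: (25.5,-7.2) -> (25.5,-18.6) [heading=270, draw]
LT 15: heading 270 -> 285
FD 12.4: (25.5,-18.6) -> (28.709,-30.577) [heading=285, draw]
FD 3.5: (28.709,-30.577) -> (29.615,-33.958) [heading=285, draw]
Final: pos=(29.615,-33.958), heading=285, 7 segment(s) drawn

Segment lengths:
  seg 1: (0,0) -> (12.1,0), length = 12.1
  seg 2: (12.1,0) -> (25.5,0), length = 13.4
  seg 3: (25.5,0) -> (25.5,-3.9), length = 3.9
  seg 4: (25.5,-3.9) -> (25.5,-7.2), length = 3.3
  seg 5: (25.5,-7.2) -> (25.5,-18.6), length = 11.4
  seg 6: (25.5,-18.6) -> (28.709,-30.577), length = 12.4
  seg 7: (28.709,-30.577) -> (29.615,-33.958), length = 3.5
Total = 60

Answer: 60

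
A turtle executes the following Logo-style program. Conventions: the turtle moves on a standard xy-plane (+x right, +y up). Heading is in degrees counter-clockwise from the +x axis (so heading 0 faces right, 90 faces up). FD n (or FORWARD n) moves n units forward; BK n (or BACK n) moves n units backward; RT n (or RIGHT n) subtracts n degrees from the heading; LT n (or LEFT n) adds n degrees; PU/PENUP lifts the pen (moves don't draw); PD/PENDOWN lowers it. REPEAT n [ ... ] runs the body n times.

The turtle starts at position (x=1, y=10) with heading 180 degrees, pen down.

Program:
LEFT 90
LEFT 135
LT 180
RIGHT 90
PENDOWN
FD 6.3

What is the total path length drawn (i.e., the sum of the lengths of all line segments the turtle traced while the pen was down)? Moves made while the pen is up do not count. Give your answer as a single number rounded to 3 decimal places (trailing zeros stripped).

Executing turtle program step by step:
Start: pos=(1,10), heading=180, pen down
LT 90: heading 180 -> 270
LT 135: heading 270 -> 45
LT 180: heading 45 -> 225
RT 90: heading 225 -> 135
PD: pen down
FD 6.3: (1,10) -> (-3.455,14.455) [heading=135, draw]
Final: pos=(-3.455,14.455), heading=135, 1 segment(s) drawn

Segment lengths:
  seg 1: (1,10) -> (-3.455,14.455), length = 6.3
Total = 6.3

Answer: 6.3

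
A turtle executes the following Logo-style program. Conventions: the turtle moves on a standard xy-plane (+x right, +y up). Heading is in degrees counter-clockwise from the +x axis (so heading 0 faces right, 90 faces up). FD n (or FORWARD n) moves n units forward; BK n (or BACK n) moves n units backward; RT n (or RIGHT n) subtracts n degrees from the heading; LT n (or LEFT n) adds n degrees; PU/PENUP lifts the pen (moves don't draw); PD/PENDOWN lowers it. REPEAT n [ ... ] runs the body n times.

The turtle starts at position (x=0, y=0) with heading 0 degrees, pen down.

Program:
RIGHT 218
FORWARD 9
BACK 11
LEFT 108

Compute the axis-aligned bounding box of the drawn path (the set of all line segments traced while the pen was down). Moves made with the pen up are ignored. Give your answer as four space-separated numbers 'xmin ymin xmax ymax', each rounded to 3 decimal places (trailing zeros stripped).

Answer: -7.092 -1.231 1.576 5.541

Derivation:
Executing turtle program step by step:
Start: pos=(0,0), heading=0, pen down
RT 218: heading 0 -> 142
FD 9: (0,0) -> (-7.092,5.541) [heading=142, draw]
BK 11: (-7.092,5.541) -> (1.576,-1.231) [heading=142, draw]
LT 108: heading 142 -> 250
Final: pos=(1.576,-1.231), heading=250, 2 segment(s) drawn

Segment endpoints: x in {-7.092, 0, 1.576}, y in {-1.231, 0, 5.541}
xmin=-7.092, ymin=-1.231, xmax=1.576, ymax=5.541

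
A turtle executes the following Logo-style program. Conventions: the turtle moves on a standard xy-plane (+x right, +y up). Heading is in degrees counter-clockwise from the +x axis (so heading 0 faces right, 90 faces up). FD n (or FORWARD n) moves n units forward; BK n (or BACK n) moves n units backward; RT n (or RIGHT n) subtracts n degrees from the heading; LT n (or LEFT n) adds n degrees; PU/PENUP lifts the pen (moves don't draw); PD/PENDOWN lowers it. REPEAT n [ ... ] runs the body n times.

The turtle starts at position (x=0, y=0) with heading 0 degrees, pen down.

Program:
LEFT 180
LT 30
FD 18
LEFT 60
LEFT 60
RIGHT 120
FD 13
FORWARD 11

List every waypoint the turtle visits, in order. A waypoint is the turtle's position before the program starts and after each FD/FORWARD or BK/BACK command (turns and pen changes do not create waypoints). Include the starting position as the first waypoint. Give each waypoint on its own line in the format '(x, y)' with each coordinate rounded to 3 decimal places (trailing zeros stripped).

Executing turtle program step by step:
Start: pos=(0,0), heading=0, pen down
LT 180: heading 0 -> 180
LT 30: heading 180 -> 210
FD 18: (0,0) -> (-15.588,-9) [heading=210, draw]
LT 60: heading 210 -> 270
LT 60: heading 270 -> 330
RT 120: heading 330 -> 210
FD 13: (-15.588,-9) -> (-26.847,-15.5) [heading=210, draw]
FD 11: (-26.847,-15.5) -> (-36.373,-21) [heading=210, draw]
Final: pos=(-36.373,-21), heading=210, 3 segment(s) drawn
Waypoints (4 total):
(0, 0)
(-15.588, -9)
(-26.847, -15.5)
(-36.373, -21)

Answer: (0, 0)
(-15.588, -9)
(-26.847, -15.5)
(-36.373, -21)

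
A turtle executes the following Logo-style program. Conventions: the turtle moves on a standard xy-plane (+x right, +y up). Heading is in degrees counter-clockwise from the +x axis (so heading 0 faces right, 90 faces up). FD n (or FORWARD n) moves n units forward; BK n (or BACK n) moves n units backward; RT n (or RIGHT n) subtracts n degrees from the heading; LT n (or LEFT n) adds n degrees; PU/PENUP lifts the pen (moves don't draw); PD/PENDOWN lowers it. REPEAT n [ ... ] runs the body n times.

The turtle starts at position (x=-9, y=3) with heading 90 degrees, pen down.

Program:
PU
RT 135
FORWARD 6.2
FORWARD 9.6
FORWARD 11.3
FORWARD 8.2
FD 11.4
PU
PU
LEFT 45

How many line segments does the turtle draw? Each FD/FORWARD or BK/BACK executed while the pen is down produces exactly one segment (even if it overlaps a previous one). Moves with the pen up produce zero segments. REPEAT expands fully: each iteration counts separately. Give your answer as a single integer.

Executing turtle program step by step:
Start: pos=(-9,3), heading=90, pen down
PU: pen up
RT 135: heading 90 -> 315
FD 6.2: (-9,3) -> (-4.616,-1.384) [heading=315, move]
FD 9.6: (-4.616,-1.384) -> (2.172,-8.172) [heading=315, move]
FD 11.3: (2.172,-8.172) -> (10.163,-16.163) [heading=315, move]
FD 8.2: (10.163,-16.163) -> (15.961,-21.961) [heading=315, move]
FD 11.4: (15.961,-21.961) -> (24.022,-30.022) [heading=315, move]
PU: pen up
PU: pen up
LT 45: heading 315 -> 0
Final: pos=(24.022,-30.022), heading=0, 0 segment(s) drawn
Segments drawn: 0

Answer: 0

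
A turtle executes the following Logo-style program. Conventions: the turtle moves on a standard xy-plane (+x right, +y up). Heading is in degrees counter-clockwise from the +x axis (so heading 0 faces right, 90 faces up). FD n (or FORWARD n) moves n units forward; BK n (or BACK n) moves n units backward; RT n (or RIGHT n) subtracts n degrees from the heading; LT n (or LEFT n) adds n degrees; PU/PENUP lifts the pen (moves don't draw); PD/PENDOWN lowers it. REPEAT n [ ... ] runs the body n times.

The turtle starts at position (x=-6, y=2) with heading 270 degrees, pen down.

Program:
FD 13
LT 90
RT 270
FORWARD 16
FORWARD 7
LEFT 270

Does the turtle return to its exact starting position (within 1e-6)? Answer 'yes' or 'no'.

Answer: no

Derivation:
Executing turtle program step by step:
Start: pos=(-6,2), heading=270, pen down
FD 13: (-6,2) -> (-6,-11) [heading=270, draw]
LT 90: heading 270 -> 0
RT 270: heading 0 -> 90
FD 16: (-6,-11) -> (-6,5) [heading=90, draw]
FD 7: (-6,5) -> (-6,12) [heading=90, draw]
LT 270: heading 90 -> 0
Final: pos=(-6,12), heading=0, 3 segment(s) drawn

Start position: (-6, 2)
Final position: (-6, 12)
Distance = 10; >= 1e-6 -> NOT closed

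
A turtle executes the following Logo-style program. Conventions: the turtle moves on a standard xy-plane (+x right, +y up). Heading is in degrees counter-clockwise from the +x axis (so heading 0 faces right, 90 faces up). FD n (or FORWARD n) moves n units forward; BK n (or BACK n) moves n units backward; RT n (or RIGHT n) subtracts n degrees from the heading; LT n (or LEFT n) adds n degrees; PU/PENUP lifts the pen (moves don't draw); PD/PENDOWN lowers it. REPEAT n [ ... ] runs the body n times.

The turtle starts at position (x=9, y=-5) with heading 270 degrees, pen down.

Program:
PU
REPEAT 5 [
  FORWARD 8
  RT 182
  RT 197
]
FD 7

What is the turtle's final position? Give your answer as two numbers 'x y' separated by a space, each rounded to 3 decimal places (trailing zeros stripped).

Answer: -19.975 -32.551

Derivation:
Executing turtle program step by step:
Start: pos=(9,-5), heading=270, pen down
PU: pen up
REPEAT 5 [
  -- iteration 1/5 --
  FD 8: (9,-5) -> (9,-13) [heading=270, move]
  RT 182: heading 270 -> 88
  RT 197: heading 88 -> 251
  -- iteration 2/5 --
  FD 8: (9,-13) -> (6.395,-20.564) [heading=251, move]
  RT 182: heading 251 -> 69
  RT 197: heading 69 -> 232
  -- iteration 3/5 --
  FD 8: (6.395,-20.564) -> (1.47,-26.868) [heading=232, move]
  RT 182: heading 232 -> 50
  RT 197: heading 50 -> 213
  -- iteration 4/5 --
  FD 8: (1.47,-26.868) -> (-5.239,-31.225) [heading=213, move]
  RT 182: heading 213 -> 31
  RT 197: heading 31 -> 194
  -- iteration 5/5 --
  FD 8: (-5.239,-31.225) -> (-13.002,-33.161) [heading=194, move]
  RT 182: heading 194 -> 12
  RT 197: heading 12 -> 175
]
FD 7: (-13.002,-33.161) -> (-19.975,-32.551) [heading=175, move]
Final: pos=(-19.975,-32.551), heading=175, 0 segment(s) drawn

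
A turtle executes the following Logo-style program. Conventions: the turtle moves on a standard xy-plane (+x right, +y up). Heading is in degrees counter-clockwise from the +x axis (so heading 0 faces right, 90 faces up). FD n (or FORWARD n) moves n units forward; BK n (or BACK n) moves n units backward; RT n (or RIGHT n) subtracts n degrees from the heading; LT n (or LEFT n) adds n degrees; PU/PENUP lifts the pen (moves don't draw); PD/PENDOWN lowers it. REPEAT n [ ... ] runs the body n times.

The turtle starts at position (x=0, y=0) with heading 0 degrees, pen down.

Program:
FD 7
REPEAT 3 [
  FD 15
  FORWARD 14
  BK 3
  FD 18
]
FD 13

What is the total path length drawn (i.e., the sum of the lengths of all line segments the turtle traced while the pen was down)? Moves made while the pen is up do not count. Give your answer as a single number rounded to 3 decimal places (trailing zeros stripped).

Answer: 170

Derivation:
Executing turtle program step by step:
Start: pos=(0,0), heading=0, pen down
FD 7: (0,0) -> (7,0) [heading=0, draw]
REPEAT 3 [
  -- iteration 1/3 --
  FD 15: (7,0) -> (22,0) [heading=0, draw]
  FD 14: (22,0) -> (36,0) [heading=0, draw]
  BK 3: (36,0) -> (33,0) [heading=0, draw]
  FD 18: (33,0) -> (51,0) [heading=0, draw]
  -- iteration 2/3 --
  FD 15: (51,0) -> (66,0) [heading=0, draw]
  FD 14: (66,0) -> (80,0) [heading=0, draw]
  BK 3: (80,0) -> (77,0) [heading=0, draw]
  FD 18: (77,0) -> (95,0) [heading=0, draw]
  -- iteration 3/3 --
  FD 15: (95,0) -> (110,0) [heading=0, draw]
  FD 14: (110,0) -> (124,0) [heading=0, draw]
  BK 3: (124,0) -> (121,0) [heading=0, draw]
  FD 18: (121,0) -> (139,0) [heading=0, draw]
]
FD 13: (139,0) -> (152,0) [heading=0, draw]
Final: pos=(152,0), heading=0, 14 segment(s) drawn

Segment lengths:
  seg 1: (0,0) -> (7,0), length = 7
  seg 2: (7,0) -> (22,0), length = 15
  seg 3: (22,0) -> (36,0), length = 14
  seg 4: (36,0) -> (33,0), length = 3
  seg 5: (33,0) -> (51,0), length = 18
  seg 6: (51,0) -> (66,0), length = 15
  seg 7: (66,0) -> (80,0), length = 14
  seg 8: (80,0) -> (77,0), length = 3
  seg 9: (77,0) -> (95,0), length = 18
  seg 10: (95,0) -> (110,0), length = 15
  seg 11: (110,0) -> (124,0), length = 14
  seg 12: (124,0) -> (121,0), length = 3
  seg 13: (121,0) -> (139,0), length = 18
  seg 14: (139,0) -> (152,0), length = 13
Total = 170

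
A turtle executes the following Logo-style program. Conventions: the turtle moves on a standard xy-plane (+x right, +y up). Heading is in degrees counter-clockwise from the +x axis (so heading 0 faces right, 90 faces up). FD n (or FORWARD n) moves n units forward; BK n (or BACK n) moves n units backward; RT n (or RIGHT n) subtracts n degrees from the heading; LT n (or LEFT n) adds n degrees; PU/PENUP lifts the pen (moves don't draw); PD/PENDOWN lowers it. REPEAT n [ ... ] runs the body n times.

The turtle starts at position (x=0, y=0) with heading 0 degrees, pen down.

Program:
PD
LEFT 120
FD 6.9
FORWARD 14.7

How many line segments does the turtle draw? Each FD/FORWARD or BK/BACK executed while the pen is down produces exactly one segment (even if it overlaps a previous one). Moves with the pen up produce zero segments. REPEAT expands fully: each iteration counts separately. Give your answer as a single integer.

Answer: 2

Derivation:
Executing turtle program step by step:
Start: pos=(0,0), heading=0, pen down
PD: pen down
LT 120: heading 0 -> 120
FD 6.9: (0,0) -> (-3.45,5.976) [heading=120, draw]
FD 14.7: (-3.45,5.976) -> (-10.8,18.706) [heading=120, draw]
Final: pos=(-10.8,18.706), heading=120, 2 segment(s) drawn
Segments drawn: 2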